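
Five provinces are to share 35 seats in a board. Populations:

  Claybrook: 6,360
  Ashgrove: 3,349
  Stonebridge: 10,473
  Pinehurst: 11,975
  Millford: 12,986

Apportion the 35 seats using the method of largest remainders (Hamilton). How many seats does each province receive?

Claybrook=5; Ashgrove=3; Stonebridge=8; Pinehurst=9; Millford=10

Standard divisor: 45143 ÷ 35 ≈ 1289.8.
Standard quotas: Claybrook 4.9310, Ashgrove 2.5965, Stonebridge 8.1199, Pinehurst 9.2844, Millford 10.0682.
Lower quotas: Claybrook 4, Ashgrove 2, Stonebridge 8, Pinehurst 9, Millford 10 (sum 33, leaving 2 seats).
Remainders in descending order: Claybrook 0.9310, Ashgrove 0.5965, Pinehurst 0.2844, Stonebridge 0.1199, Millford 0.0682.
Largest remainders: Claybrook, Ashgrove receive the extra seats.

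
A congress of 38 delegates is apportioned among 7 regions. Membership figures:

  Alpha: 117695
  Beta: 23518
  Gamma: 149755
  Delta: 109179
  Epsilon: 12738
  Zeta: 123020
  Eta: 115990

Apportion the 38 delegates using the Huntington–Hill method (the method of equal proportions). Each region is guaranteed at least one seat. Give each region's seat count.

Alpha 7; Beta 1; Gamma 9; Delta 6; Epsilon 1; Zeta 7; Eta 7

With divisor 17248: modified quotas Alpha 6.824, Beta 1.364, Gamma 8.682, Delta 6.330, Epsilon 0.739, Zeta 7.132, Eta 6.725.
Geometric-mean thresholds: Alpha √(6·7)=6.481, Beta √(1·2)=1.414, Gamma √(8·9)=8.485, Delta √(6·7)=6.481, Epsilon (min 1), Zeta √(7·8)=7.483, Eta √(6·7)=6.481.
Each quota rounded against its threshold gives Alpha 7, Beta 1, Gamma 9, Delta 6, Epsilon 1, Zeta 7, Eta 7 (total 38).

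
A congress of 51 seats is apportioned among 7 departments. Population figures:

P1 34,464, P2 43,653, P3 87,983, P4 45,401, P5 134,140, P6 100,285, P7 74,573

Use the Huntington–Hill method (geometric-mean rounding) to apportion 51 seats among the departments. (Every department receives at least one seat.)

P1=3; P2=4; P3=9; P4=5; P5=13; P6=10; P7=7

With divisor 10059: modified quotas P1 3.426, P2 4.340, P3 8.747, P4 4.513, P5 13.335, P6 9.970, P7 7.414.
Geometric-mean thresholds: P1 √(3·4)=3.464, P2 √(4·5)=4.472, P3 √(8·9)=8.485, P4 √(4·5)=4.472, P5 √(13·14)=13.491, P6 √(9·10)=9.487, P7 √(7·8)=7.483.
Each quota rounded against its threshold gives P1 3, P2 4, P3 9, P4 5, P5 13, P6 10, P7 7 (total 51).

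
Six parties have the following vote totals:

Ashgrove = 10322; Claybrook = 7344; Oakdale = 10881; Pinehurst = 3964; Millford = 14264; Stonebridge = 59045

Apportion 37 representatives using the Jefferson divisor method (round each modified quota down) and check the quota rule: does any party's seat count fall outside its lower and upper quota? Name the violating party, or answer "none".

Stonebridge

Standard quotas: Ashgrove 3.609, Claybrook 2.568, Oakdale 3.805, Pinehurst 1.386, Millford 4.987, Stonebridge 20.645.
Jefferson allocation: Ashgrove 3, Claybrook 2, Oakdale 4, Pinehurst 1, Millford 5, Stonebridge 22.
Stonebridge has quota 20.645 (lower 20, upper 21) but receives 22 — outside the quota interval.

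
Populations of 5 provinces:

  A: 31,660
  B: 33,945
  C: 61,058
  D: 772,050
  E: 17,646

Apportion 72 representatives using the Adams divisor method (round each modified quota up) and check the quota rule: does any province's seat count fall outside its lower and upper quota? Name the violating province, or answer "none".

D

Standard quotas: A 2.488, B 2.667, C 4.797, D 60.661, E 1.386.
Adams allocation: A 3, B 3, C 5, D 59, E 2.
D has quota 60.661 (lower 60, upper 61) but receives 59 — outside the quota interval.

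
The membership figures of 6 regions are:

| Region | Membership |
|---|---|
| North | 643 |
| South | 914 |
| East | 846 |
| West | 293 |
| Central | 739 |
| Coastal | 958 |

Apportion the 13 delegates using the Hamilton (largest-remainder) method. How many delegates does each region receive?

Total 4393; standard divisor 4393/13 ≈ 337.923.
Standard quotas: North 1.903, South 2.705, East 2.504, West 0.867, Central 2.187, Coastal 2.835.
Lower quotas: North 1, South 2, East 2, West 0, Central 2, Coastal 2 (sum 9, leaving 4 seats).
Remainders in descending order: North 0.903, West 0.867, Coastal 0.835, South 0.705, East 0.504, Central 0.187.
The surplus seats go to North, West, Coastal, South.

North 2, South 3, East 2, West 1, Central 2, Coastal 3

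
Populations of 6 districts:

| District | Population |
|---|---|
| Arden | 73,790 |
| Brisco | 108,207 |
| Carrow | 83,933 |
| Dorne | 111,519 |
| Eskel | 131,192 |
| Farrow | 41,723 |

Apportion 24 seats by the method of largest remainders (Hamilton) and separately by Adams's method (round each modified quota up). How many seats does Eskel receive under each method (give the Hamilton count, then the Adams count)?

Hamilton: Arden 3, Brisco 5, Carrow 3, Dorne 5, Eskel 6, Farrow 2.
Adams: Arden 3, Brisco 5, Carrow 4, Dorne 5, Eskel 5, Farrow 2.
Eskel gets 6 under Hamilton and 5 under Adams.

6 and 5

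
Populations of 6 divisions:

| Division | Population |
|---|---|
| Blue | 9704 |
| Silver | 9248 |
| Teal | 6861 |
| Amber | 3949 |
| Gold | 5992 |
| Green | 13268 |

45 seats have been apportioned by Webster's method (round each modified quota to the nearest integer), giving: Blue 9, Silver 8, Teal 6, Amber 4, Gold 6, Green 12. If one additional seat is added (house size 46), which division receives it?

Silver

Priority for the next seat is population ÷ (current seats + 0.5).
Priorities: Blue 1021.474, Silver 1088.000, Teal 1055.538, Amber 877.556, Gold 921.846, Green 1061.440.
Highest priority: Silver.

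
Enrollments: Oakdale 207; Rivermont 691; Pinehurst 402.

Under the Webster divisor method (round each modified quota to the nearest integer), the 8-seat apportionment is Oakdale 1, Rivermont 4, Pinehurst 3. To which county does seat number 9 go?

Priority for the next seat is population ÷ (current seats + 0.5).
Priorities: Oakdale 138.000, Rivermont 153.556, Pinehurst 114.857.
Highest priority: Rivermont.

Rivermont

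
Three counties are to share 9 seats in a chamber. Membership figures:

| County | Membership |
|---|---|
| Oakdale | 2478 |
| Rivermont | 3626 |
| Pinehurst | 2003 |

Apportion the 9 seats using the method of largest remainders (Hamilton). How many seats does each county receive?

Total 8107; standard divisor 8107/9 ≈ 900.778.
Standard quotas: Oakdale 2.751, Rivermont 4.025, Pinehurst 2.224.
Lower quotas: Oakdale 2, Rivermont 4, Pinehurst 2 (sum 8, leaving 1 seat).
Remainders in descending order: Oakdale 0.751, Pinehurst 0.224, Rivermont 0.025.
The surplus seat goes to Oakdale.

Oakdale: 3; Rivermont: 4; Pinehurst: 2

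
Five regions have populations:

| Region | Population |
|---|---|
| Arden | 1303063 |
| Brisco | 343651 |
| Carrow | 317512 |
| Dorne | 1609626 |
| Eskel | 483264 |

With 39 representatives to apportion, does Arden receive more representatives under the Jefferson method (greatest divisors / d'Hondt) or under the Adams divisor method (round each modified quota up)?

Jefferson: Arden 13, Brisco 3, Carrow 3, Dorne 16, Eskel 4.
Adams: Arden 12, Brisco 4, Carrow 3, Dorne 15, Eskel 5.
Arden gets 13 under Jefferson and 12 under Adams.

Jefferson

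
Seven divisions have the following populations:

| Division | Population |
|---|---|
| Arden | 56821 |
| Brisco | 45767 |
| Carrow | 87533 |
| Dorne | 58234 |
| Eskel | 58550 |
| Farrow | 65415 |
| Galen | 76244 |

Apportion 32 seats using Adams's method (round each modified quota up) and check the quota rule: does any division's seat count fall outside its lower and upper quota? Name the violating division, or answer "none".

Standard quotas: Arden 4.054, Brisco 3.265, Carrow 6.244, Dorne 4.154, Eskel 4.177, Farrow 4.667, Galen 5.439.
Adams allocation: Arden 4, Brisco 4, Carrow 6, Dorne 4, Eskel 4, Farrow 5, Galen 5.
Every allocation lies between the lower and upper quota.

none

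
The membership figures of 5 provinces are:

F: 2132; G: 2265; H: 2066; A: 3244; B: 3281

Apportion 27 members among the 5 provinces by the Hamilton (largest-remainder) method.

Total 12988; standard divisor 12988/27 ≈ 481.037.
Standard quotas: F 4.432, G 4.709, H 4.295, A 6.744, B 6.821.
Lower quotas: F 4, G 4, H 4, A 6, B 6 (sum 24, leaving 3 seats).
Remainders in descending order: B 0.821, A 0.744, G 0.709, F 0.432, H 0.295.
The surplus seats go to B, A, G.

F 4; G 5; H 4; A 7; B 7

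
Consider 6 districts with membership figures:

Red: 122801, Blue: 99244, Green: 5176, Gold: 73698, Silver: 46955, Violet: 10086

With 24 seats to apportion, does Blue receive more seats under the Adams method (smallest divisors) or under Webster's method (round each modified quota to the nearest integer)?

Adams: Red 8, Blue 6, Green 1, Gold 5, Silver 3, Violet 1.
Webster: Red 8, Blue 7, Green 0, Gold 5, Silver 3, Violet 1.
Blue gets 6 under Adams and 7 under Webster.

Webster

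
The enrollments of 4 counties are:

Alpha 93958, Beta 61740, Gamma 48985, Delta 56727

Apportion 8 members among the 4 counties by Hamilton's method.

The standard divisor is 261410/8 ≈ 32676.25.
Standard quotas: Alpha 2.8754, Beta 1.8894, Gamma 1.4991, Delta 1.7360.
Lower quotas: Alpha 2, Beta 1, Gamma 1, Delta 1 (sum 5, leaving 3 seats).
Remainders in descending order: Beta 0.8894, Alpha 0.8754, Delta 0.7360, Gamma 0.4991.
The surplus seats go to Beta, Alpha, Delta.

Alpha 3, Beta 2, Gamma 1, Delta 2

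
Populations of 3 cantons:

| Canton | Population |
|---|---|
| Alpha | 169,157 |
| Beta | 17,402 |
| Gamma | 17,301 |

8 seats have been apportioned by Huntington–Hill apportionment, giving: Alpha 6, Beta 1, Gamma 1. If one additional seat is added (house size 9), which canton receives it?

Alpha

Priority for the next seat is population ÷ (√(s·(s+1))).
Priorities: Alpha 26101.492, Beta 12305.072, Gamma 12233.654.
Highest priority: Alpha.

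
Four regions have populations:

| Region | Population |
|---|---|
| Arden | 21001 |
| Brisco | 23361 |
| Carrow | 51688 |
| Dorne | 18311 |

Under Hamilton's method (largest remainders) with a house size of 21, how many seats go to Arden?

4

Standard divisor: 114361 ÷ 21 ≈ 5445.762.
Standard quotas: Arden 3.8564, Brisco 4.2898, Carrow 9.4914, Dorne 3.3624.
Lower quotas: Arden 3, Brisco 4, Carrow 9, Dorne 3 (sum 19, leaving 2 seats).
Remainders in descending order: Arden 0.8564, Carrow 0.4914, Dorne 0.3624, Brisco 0.2898.
The surplus seats go to Arden, Carrow.
Arden receives 4.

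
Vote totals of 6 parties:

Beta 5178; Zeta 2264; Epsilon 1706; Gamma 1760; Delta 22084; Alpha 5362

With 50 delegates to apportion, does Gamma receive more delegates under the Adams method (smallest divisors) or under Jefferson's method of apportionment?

Adams

Adams: Beta 7, Zeta 3, Epsilon 3, Gamma 3, Delta 27, Alpha 7.
Jefferson: Beta 7, Zeta 3, Epsilon 2, Gamma 2, Delta 29, Alpha 7.
Gamma gets 3 under Adams and 2 under Jefferson.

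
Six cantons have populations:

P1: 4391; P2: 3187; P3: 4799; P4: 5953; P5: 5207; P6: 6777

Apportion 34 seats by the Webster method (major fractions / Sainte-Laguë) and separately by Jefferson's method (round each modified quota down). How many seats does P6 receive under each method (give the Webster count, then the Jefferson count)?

Webster: P1 5, P2 4, P3 5, P4 7, P5 6, P6 7.
Jefferson: P1 5, P2 3, P3 5, P4 7, P5 6, P6 8.
P6 gets 7 under Webster and 8 under Jefferson.

7 and 8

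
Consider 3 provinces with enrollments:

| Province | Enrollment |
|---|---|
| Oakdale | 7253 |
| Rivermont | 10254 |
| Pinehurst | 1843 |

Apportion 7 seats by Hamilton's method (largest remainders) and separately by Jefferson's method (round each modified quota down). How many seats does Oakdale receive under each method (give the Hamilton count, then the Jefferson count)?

2 and 3

Hamilton: Oakdale 2, Rivermont 4, Pinehurst 1.
Jefferson: Oakdale 3, Rivermont 4, Pinehurst 0.
Oakdale gets 2 under Hamilton and 3 under Jefferson.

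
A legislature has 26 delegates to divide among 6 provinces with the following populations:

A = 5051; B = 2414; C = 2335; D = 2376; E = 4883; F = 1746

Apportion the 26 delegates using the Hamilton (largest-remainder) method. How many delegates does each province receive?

A 7, B 3, C 3, D 3, E 7, F 3

Total 18805; standard divisor 18805/26 ≈ 723.269.
Standard quotas: A 6.9836, B 3.3376, C 3.2284, D 3.2851, E 6.7513, F 2.4140.
Lower quotas: A 6, B 3, C 3, D 3, E 6, F 2 (sum 23, leaving 3 seats).
Remainders in descending order: A 0.9836, E 0.7513, F 0.4140, B 0.3376, D 0.2851, C 0.2284.
The surplus seats go to A, E, F.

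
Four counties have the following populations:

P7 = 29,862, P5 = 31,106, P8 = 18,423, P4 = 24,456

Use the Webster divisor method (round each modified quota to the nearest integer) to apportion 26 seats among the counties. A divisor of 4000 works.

With modified divisor 4000: modified quotas P7 7.465, P5 7.777, P8 4.606, P4 6.114.
Rounding to the nearest integer: P7 7, P5 8, P8 5, P4 6 (total 26).

P7 7; P5 8; P8 5; P4 6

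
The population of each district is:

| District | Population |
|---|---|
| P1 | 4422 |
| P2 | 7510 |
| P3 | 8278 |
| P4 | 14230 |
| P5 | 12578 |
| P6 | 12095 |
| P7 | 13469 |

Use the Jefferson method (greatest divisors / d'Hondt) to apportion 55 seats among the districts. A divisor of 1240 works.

With modified divisor 1240: modified quotas P1 3.566, P2 6.056, P3 6.676, P4 11.476, P5 10.144, P6 9.754, P7 10.862.
Rounding down: P1 3, P2 6, P3 6, P4 11, P5 10, P6 9, P7 10 (total 55).

P1 3, P2 6, P3 6, P4 11, P5 10, P6 9, P7 10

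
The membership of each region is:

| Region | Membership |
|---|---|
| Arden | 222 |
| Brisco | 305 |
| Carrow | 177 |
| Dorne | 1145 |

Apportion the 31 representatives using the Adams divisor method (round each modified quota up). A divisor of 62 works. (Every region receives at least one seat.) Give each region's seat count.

Arden 4; Brisco 5; Carrow 3; Dorne 19

With modified divisor 62: modified quotas Arden 3.581, Brisco 4.919, Carrow 2.855, Dorne 18.468.
Rounding up: Arden 4, Brisco 5, Carrow 3, Dorne 19 (total 31).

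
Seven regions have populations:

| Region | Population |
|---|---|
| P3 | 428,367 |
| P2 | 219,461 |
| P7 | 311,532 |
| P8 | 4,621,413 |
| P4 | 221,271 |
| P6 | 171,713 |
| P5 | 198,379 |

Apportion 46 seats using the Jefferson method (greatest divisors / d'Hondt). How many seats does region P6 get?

1

Standard divisor 6172136/46 ≈ 134176.87; standard quotas: P3 3.193, P2 1.636, P7 2.322, P8 34.443, P4 1.649, P6 1.280, P5 1.478.
Rounding down gives 3, 1, 2, 34, 1, 1, 1 = 43 seats, so the divisor must be adjusted.
With modified divisor 123300: modified quotas P3 3.474, P2 1.780, P7 2.527, P8 37.481, P4 1.795, P6 1.393, P5 1.609.
Rounding down: P3 3, P2 1, P7 2, P8 37, P4 1, P6 1, P5 1 (total 46).
P6 receives 1.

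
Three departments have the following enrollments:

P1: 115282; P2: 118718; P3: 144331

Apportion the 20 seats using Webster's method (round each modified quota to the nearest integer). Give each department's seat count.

P1=6, P2=6, P3=8

Standard divisor 378331/20 ≈ 18916.55; standard quotas: P1 6.094, P2 6.276, P3 7.630.
Rounding to the nearest integer gives P1 6, P2 6, P3 8 — total 20, matching the house size, so no adjustment is needed.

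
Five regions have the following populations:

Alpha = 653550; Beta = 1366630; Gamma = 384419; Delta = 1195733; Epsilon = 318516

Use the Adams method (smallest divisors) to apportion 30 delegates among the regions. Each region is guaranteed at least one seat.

Standard divisor 3918848/30 ≈ 130628.267; standard quotas: Alpha 5.003, Beta 10.462, Gamma 2.943, Delta 9.154, Epsilon 2.438.
Rounding up gives 6, 11, 3, 10, 3 = 33 seats, so the divisor must be adjusted.
With modified divisor 143100: modified quotas Alpha 4.567, Beta 9.550, Gamma 2.686, Delta 8.356, Epsilon 2.226.
Rounding up: Alpha 5, Beta 10, Gamma 3, Delta 9, Epsilon 3 (total 30).

Alpha: 5; Beta: 10; Gamma: 3; Delta: 9; Epsilon: 3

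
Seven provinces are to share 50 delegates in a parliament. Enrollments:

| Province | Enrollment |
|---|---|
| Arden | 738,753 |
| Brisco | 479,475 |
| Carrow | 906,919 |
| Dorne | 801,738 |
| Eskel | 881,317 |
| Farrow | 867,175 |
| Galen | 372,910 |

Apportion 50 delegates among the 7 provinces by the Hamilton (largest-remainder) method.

Arden=7; Brisco=5; Carrow=9; Dorne=8; Eskel=9; Farrow=8; Galen=4

Standard divisor: 5048287 ÷ 50 ≈ 100965.74.
Standard quotas: Arden 7.3169, Brisco 4.7489, Carrow 8.9824, Dorne 7.9407, Eskel 8.7289, Farrow 8.5888, Galen 3.6934.
Lower quotas: Arden 7, Brisco 4, Carrow 8, Dorne 7, Eskel 8, Farrow 8, Galen 3 (sum 45, leaving 5 seats).
Remainders in descending order: Carrow 0.9824, Dorne 0.9407, Brisco 0.7489, Eskel 0.7289, Galen 0.6934, Farrow 0.5888, Arden 0.3169.
The surplus seats go to Carrow, Dorne, Brisco, Eskel, Galen.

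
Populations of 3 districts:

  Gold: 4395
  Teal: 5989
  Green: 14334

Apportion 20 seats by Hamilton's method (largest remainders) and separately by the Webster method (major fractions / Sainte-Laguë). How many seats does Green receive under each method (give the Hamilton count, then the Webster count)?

12 and 11

Hamilton: Gold 3, Teal 5, Green 12.
Webster: Gold 4, Teal 5, Green 11.
Green gets 12 under Hamilton and 11 under Webster.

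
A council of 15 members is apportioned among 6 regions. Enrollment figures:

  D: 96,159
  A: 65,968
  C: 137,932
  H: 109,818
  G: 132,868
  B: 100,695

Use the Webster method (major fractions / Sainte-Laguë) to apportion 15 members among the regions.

Standard divisor 643440/15 ≈ 42896; standard quotas: D 2.242, A 1.538, C 3.215, H 2.560, G 3.097, B 2.347.
Rounding to the nearest integer gives D 2, A 2, C 3, H 3, G 3, B 2 — total 15, matching the house size, so no adjustment is needed.

D=2; A=2; C=3; H=3; G=3; B=2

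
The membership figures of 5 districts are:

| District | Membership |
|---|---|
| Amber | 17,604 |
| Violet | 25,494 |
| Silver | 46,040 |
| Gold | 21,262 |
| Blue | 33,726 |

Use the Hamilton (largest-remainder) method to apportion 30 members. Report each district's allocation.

Standard divisor: 144126 ÷ 30 ≈ 4804.2.
Standard quotas: Amber 3.6643, Violet 5.3066, Silver 9.5833, Gold 4.4257, Blue 7.0201.
Lower quotas: Amber 3, Violet 5, Silver 9, Gold 4, Blue 7 (sum 28, leaving 2 seats).
Remainders in descending order: Amber 0.6643, Silver 0.5833, Gold 0.4257, Violet 0.3066, Blue 0.0201.
The surplus seats go to Amber, Silver.

Amber 4; Violet 5; Silver 10; Gold 4; Blue 7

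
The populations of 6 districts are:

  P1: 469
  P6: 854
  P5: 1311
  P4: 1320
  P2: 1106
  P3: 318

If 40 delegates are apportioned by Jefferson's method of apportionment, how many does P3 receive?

Standard divisor 5378/40 ≈ 134.45; standard quotas: P1 3.488, P6 6.352, P5 9.751, P4 9.818, P2 8.226, P3 2.365.
Rounding down gives 3, 6, 9, 9, 8, 2 = 37 seats, so the divisor must be adjusted.
With modified divisor 122.4: modified quotas P1 3.832, P6 6.977, P5 10.711, P4 10.784, P2 9.036, P3 2.598.
Rounding down: P1 3, P6 6, P5 10, P4 10, P2 9, P3 2 (total 40).
P3 receives 2.

2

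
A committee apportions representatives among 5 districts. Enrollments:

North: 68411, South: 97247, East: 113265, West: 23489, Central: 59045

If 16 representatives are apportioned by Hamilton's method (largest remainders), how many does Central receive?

Total 361457; standard divisor 361457/16 ≈ 22591.062.
Standard quotas: North 3.0282, South 4.3047, East 5.0137, West 1.0397, Central 2.6136.
Lower quotas: North 3, South 4, East 5, West 1, Central 2 (sum 15, leaving 1 seat).
Remainders in descending order: Central 0.6136, South 0.3047, West 0.0397, North 0.0282, East 0.0137.
The surplus seat goes to Central.
Central receives 3.

3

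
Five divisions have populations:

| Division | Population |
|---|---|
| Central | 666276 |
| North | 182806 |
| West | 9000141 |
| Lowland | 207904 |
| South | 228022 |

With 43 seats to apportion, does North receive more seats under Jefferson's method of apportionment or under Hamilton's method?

Jefferson: Central 2, North 0, West 40, Lowland 0, South 1.
Hamilton: Central 3, North 1, West 37, Lowland 1, South 1.
North gets 0 under Jefferson and 1 under Hamilton.

Hamilton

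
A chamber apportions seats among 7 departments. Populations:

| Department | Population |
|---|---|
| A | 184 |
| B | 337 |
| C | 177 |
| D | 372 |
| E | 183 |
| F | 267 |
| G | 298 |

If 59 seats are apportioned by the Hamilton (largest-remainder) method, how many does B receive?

Total 1818; standard divisor 1818/59 ≈ 30.814.
Standard quotas: A 5.971, B 10.937, C 5.744, D 12.073, E 5.939, F 8.665, G 9.671.
Lower quotas: A 5, B 10, C 5, D 12, E 5, F 8, G 9 (sum 54, leaving 5 seats).
Remainders in descending order: A 0.971, E 0.939, B 0.937, C 0.744, G 0.671, F 0.665, D 0.073.
Largest remainders: A, E, B, C, G receive the extra seats.
B receives 11.

11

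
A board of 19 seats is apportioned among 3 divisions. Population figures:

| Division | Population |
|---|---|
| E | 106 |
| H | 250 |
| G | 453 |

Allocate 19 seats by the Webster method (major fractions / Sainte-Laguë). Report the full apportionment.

Standard divisor 809/19 ≈ 42.579; standard quotas: E 2.489, H 5.871, G 10.639.
Rounding to the nearest integer gives E 2, H 6, G 11 — total 19, matching the house size, so no adjustment is needed.

E 2; H 6; G 11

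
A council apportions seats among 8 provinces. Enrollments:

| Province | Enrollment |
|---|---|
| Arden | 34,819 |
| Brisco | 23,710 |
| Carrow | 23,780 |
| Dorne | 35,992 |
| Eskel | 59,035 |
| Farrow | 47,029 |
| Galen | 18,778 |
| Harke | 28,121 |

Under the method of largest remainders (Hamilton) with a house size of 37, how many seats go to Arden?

The standard divisor is 271264/37 ≈ 7331.459.
Standard quotas: Arden 4.7493, Brisco 3.2340, Carrow 3.2436, Dorne 4.9093, Eskel 8.0523, Farrow 6.4147, Galen 2.5613, Harke 3.8357.
Lower quotas: Arden 4, Brisco 3, Carrow 3, Dorne 4, Eskel 8, Farrow 6, Galen 2, Harke 3 (sum 33, leaving 4 seats).
Remainders in descending order: Dorne 0.9093, Harke 0.8357, Arden 0.7493, Galen 0.5613, Farrow 0.4147, Carrow 0.2436, Brisco 0.2340, Eskel 0.0523.
The surplus seats go to Dorne, Harke, Arden, Galen.
Arden receives 5.

5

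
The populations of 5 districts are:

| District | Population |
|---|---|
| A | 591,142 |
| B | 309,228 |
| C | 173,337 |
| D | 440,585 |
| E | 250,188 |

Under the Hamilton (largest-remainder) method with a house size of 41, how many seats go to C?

The standard divisor is 1764480/41 ≈ 43036.098.
Standard quotas: A 13.7360, B 7.1853, C 4.0277, D 10.2376, E 5.8134.
Lower quotas: A 13, B 7, C 4, D 10, E 5 (sum 39, leaving 2 seats).
Remainders in descending order: E 0.8134, A 0.7360, D 0.2376, B 0.1853, C 0.0277.
Largest remainders: E, A receive the extra seats.
C receives 4.

4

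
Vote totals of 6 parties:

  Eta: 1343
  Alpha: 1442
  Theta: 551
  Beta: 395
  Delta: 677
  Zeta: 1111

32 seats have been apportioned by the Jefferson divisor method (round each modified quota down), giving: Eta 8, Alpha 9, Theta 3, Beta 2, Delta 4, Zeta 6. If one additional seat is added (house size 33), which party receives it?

Zeta

Priority for the next seat is population ÷ (current seats + 1).
Priorities: Eta 149.222, Alpha 144.200, Theta 137.750, Beta 131.667, Delta 135.400, Zeta 158.714.
Highest priority: Zeta.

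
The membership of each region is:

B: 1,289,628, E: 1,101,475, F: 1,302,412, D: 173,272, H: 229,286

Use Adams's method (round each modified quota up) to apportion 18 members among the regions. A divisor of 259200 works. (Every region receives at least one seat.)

B: 5, E: 5, F: 6, D: 1, H: 1

With modified divisor 259200: modified quotas B 4.975, E 4.250, F 5.025, D 0.668, H 0.885.
Rounding up: B 5, E 5, F 6, D 1, H 1 (total 18).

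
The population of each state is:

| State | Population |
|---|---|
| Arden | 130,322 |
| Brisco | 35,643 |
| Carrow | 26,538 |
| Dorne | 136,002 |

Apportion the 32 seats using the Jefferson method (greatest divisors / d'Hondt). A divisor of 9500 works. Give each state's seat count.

Arden 13; Brisco 3; Carrow 2; Dorne 14

With modified divisor 9500: modified quotas Arden 13.718, Brisco 3.752, Carrow 2.793, Dorne 14.316.
Rounding down: Arden 13, Brisco 3, Carrow 2, Dorne 14 (total 32).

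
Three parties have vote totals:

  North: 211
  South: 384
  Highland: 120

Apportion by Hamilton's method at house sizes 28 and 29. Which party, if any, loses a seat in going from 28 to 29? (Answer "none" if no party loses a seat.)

none

At 28 seats: North 8, South 15, Highland 5.
At 29 seats: North 8, South 16, Highland 5.
No party's allocation decreased.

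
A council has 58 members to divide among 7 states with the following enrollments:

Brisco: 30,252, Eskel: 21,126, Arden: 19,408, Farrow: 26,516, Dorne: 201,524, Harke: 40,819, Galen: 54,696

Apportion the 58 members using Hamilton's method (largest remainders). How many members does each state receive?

Total 394341; standard divisor 394341/58 ≈ 6798.983.
Standard quotas: Brisco 4.4495, Eskel 3.1072, Arden 2.8545, Farrow 3.9000, Dorne 29.6403, Harke 6.0037, Galen 8.0447.
Lower quotas: Brisco 4, Eskel 3, Arden 2, Farrow 3, Dorne 29, Harke 6, Galen 8 (sum 55, leaving 3 seats).
Remainders in descending order: Farrow 0.9000, Arden 0.8545, Dorne 0.6403, Brisco 0.4495, Eskel 0.1072, Galen 0.0447, Harke 0.0037.
Largest remainders: Farrow, Arden, Dorne receive the extra seats.

Brisco: 4, Eskel: 3, Arden: 3, Farrow: 4, Dorne: 30, Harke: 6, Galen: 8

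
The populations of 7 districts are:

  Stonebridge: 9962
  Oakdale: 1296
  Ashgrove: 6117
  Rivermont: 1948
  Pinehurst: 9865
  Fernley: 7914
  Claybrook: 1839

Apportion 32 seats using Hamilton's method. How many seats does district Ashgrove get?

Standard divisor: 38941 ÷ 32 ≈ 1216.906.
Standard quotas: Stonebridge 8.1863, Oakdale 1.0650, Ashgrove 5.0267, Rivermont 1.6008, Pinehurst 8.1066, Fernley 6.5034, Claybrook 1.5112.
Lower quotas: Stonebridge 8, Oakdale 1, Ashgrove 5, Rivermont 1, Pinehurst 8, Fernley 6, Claybrook 1 (sum 30, leaving 2 seats).
Remainders in descending order: Rivermont 0.6008, Claybrook 0.5112, Fernley 0.5034, Stonebridge 0.1863, Pinehurst 0.1066, Oakdale 0.0650, Ashgrove 0.0267.
The surplus seats go to Rivermont, Claybrook.
Ashgrove receives 5.

5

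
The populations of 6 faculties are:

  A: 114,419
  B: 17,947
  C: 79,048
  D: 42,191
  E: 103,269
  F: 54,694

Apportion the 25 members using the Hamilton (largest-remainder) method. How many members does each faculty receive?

A 7, B 1, C 5, D 3, E 6, F 3

The standard divisor is 411568/25 ≈ 16462.72.
Standard quotas: A 6.9502, B 1.0902, C 4.8016, D 2.5628, E 6.2729, F 3.3223.
Lower quotas: A 6, B 1, C 4, D 2, E 6, F 3 (sum 22, leaving 3 seats).
Remainders in descending order: A 0.9502, C 0.8016, D 0.5628, F 0.3223, E 0.2729, B 0.0902.
The surplus seats go to A, C, D.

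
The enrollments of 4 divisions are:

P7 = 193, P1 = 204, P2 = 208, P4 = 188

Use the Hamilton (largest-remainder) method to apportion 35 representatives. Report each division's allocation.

The standard divisor is 793/35 ≈ 22.657.
Standard quotas: P7 8.518, P1 9.004, P2 9.180, P4 8.298.
Lower quotas: P7 8, P1 9, P2 9, P4 8 (sum 34, leaving 1 seat).
Remainders in descending order: P7 0.518, P4 0.298, P2 0.180, P1 0.004.
The surplus seat goes to P7.

P7 9; P1 9; P2 9; P4 8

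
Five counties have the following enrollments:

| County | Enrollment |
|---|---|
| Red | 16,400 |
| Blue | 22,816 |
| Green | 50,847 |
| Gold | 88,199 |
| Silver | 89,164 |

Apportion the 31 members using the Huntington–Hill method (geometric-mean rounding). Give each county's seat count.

With divisor 8892: modified quotas Red 1.844, Blue 2.566, Green 5.718, Gold 9.919, Silver 10.027.
Geometric-mean thresholds: Red √(1·2)=1.414, Blue √(2·3)=2.449, Green √(5·6)=5.477, Gold √(9·10)=9.487, Silver √(10·11)=10.488.
Each quota rounded against its threshold gives Red 2, Blue 3, Green 6, Gold 10, Silver 10 (total 31).

Red 2, Blue 3, Green 6, Gold 10, Silver 10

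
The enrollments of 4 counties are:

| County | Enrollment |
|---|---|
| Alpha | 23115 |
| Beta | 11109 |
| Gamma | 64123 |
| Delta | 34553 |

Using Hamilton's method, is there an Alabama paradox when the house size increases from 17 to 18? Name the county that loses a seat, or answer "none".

Beta

At 17 seats: Alpha 3, Beta 2, Gamma 8, Delta 4.
At 18 seats: Alpha 3, Beta 1, Gamma 9, Delta 5.
Beta drops from 2 to 1.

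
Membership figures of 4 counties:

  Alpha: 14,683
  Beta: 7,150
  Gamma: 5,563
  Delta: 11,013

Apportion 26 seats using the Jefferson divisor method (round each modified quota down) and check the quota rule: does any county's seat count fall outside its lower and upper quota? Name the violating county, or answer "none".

Standard quotas: Alpha 9.939, Beta 4.840, Gamma 3.766, Delta 7.455.
Jefferson allocation: Alpha 10, Beta 5, Gamma 4, Delta 7.
Every allocation lies between the lower and upper quota.

none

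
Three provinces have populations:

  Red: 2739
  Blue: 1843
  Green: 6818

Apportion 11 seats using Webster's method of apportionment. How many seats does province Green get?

6

Standard divisor 11400/11 ≈ 1036.364; standard quotas: Red 2.643, Blue 1.778, Green 6.579.
Rounding to the nearest integer gives 3, 2, 7 = 12 seats, so the divisor must be adjusted.
With modified divisor 1070: modified quotas Red 2.560, Blue 1.722, Green 6.372.
Rounding to the nearest integer: Red 3, Blue 2, Green 6 (total 11).
Green receives 6.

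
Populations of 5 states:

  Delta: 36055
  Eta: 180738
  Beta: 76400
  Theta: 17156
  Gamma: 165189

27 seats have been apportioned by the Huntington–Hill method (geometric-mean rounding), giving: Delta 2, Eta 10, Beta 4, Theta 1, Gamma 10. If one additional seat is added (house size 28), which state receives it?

Eta

Priority for the next seat is population ÷ (√(s·(s+1))).
Priorities: Delta 14719.392, Eta 17232.692, Beta 17083.559, Theta 12131.124, Gamma 15750.153.
Highest priority: Eta.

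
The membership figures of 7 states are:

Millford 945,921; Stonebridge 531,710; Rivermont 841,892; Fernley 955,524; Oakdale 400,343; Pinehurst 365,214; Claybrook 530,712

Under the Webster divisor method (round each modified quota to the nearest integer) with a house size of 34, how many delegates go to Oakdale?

3

Standard divisor 4571316/34 ≈ 134450.471; standard quotas: Millford 7.035, Stonebridge 3.955, Rivermont 6.262, Fernley 7.107, Oakdale 2.978, Pinehurst 2.716, Claybrook 3.947.
Rounding to the nearest integer gives Millford 7, Stonebridge 4, Rivermont 6, Fernley 7, Oakdale 3, Pinehurst 3, Claybrook 4 — total 34, matching the house size, so no adjustment is needed.
Oakdale receives 3.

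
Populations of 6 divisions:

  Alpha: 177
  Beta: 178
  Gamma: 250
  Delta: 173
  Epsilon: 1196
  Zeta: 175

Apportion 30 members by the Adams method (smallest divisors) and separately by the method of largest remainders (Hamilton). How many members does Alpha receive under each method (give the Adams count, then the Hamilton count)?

3 and 2

Adams: Alpha 3, Beta 3, Gamma 3, Delta 3, Epsilon 15, Zeta 3.
Hamilton: Alpha 2, Beta 3, Gamma 4, Delta 2, Epsilon 17, Zeta 2.
Alpha gets 3 under Adams and 2 under Hamilton.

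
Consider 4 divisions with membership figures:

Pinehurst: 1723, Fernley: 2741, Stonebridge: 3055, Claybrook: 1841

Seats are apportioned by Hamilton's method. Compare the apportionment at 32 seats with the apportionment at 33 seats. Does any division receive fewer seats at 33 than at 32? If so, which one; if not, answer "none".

At 32 seats: Pinehurst 6, Fernley 9, Stonebridge 11, Claybrook 6.
At 33 seats: Pinehurst 6, Fernley 10, Stonebridge 11, Claybrook 6.
No division's allocation decreased.

none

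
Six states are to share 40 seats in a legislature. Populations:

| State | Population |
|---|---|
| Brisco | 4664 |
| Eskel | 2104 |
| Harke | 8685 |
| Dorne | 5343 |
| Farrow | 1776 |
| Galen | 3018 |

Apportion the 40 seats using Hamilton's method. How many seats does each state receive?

Brisco 7, Eskel 3, Harke 14, Dorne 8, Farrow 3, Galen 5

Total 25590; standard divisor 25590/40 ≈ 639.75.
Standard quotas: Brisco 7.2903, Eskel 3.2888, Harke 13.5756, Dorne 8.3517, Farrow 2.7761, Galen 4.7175.
Lower quotas: Brisco 7, Eskel 3, Harke 13, Dorne 8, Farrow 2, Galen 4 (sum 37, leaving 3 seats).
Remainders in descending order: Farrow 0.7761, Galen 0.7175, Harke 0.5756, Dorne 0.3517, Brisco 0.2903, Eskel 0.2888.
Largest remainders: Farrow, Galen, Harke receive the extra seats.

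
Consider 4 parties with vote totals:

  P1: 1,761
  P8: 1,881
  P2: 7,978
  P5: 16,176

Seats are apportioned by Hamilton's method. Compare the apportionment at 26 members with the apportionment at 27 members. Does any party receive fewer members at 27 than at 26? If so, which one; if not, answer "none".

P1

At 26 seats: P1 2, P8 2, P2 7, P5 15.
At 27 seats: P1 1, P8 2, P2 8, P5 16.
P1 drops from 2 to 1.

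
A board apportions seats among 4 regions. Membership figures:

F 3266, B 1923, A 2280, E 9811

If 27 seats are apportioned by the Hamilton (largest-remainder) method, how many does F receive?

5

Standard divisor: 17280 ÷ 27 = 640.
Standard quotas: F 5.1031, B 3.0047, A 3.5625, E 15.3297.
Lower quotas: F 5, B 3, A 3, E 15 (sum 26, leaving 1 seat).
Remainders in descending order: A 0.5625, E 0.3297, F 0.1031, B 0.0047.
Largest remainder: A receives the extra seat.
F receives 5.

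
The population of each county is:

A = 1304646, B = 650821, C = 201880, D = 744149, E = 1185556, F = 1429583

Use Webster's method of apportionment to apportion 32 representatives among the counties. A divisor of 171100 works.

A 8, B 4, C 1, D 4, E 7, F 8

With modified divisor 171100: modified quotas A 7.625, B 3.804, C 1.180, D 4.349, E 6.929, F 8.355.
Rounding to the nearest integer: A 8, B 4, C 1, D 4, E 7, F 8 (total 32).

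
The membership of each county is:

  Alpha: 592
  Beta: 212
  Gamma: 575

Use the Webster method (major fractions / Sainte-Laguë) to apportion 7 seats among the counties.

Standard divisor 1379/7 ≈ 197; standard quotas: Alpha 3.005, Beta 1.076, Gamma 2.919.
Rounding to the nearest integer gives Alpha 3, Beta 1, Gamma 3 — total 7, matching the house size, so no adjustment is needed.

Alpha 3, Beta 1, Gamma 3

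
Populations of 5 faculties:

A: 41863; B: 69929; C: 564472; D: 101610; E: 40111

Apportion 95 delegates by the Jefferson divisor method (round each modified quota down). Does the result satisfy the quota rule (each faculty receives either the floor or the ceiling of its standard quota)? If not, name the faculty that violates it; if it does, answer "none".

C

Standard quotas: A 4.862, B 8.121, C 65.557, D 11.801, E 4.658.
Jefferson allocation: A 4, B 8, C 67, D 12, E 4.
C has quota 65.557 (lower 65, upper 66) but receives 67 — outside the quota interval.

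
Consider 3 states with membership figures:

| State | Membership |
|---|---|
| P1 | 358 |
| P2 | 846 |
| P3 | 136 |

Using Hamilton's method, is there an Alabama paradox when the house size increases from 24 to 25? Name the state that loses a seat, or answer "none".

At 24 seats: P1 6, P2 15, P3 3.
At 25 seats: P1 7, P2 16, P3 2.
P3 drops from 3 to 2.

P3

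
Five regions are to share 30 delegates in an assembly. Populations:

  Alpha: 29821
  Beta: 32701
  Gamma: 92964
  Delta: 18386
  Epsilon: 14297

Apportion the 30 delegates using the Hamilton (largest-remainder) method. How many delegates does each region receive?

Total 188169; standard divisor 188169/30 ≈ 6272.3.
Standard quotas: Alpha 4.7544, Beta 5.2136, Gamma 14.8214, Delta 2.9313, Epsilon 2.2794.
Lower quotas: Alpha 4, Beta 5, Gamma 14, Delta 2, Epsilon 2 (sum 27, leaving 3 seats).
Remainders in descending order: Delta 0.9313, Gamma 0.8214, Alpha 0.7544, Epsilon 0.2794, Beta 0.2136.
Largest remainders: Delta, Gamma, Alpha receive the extra seats.

Alpha 5; Beta 5; Gamma 15; Delta 3; Epsilon 2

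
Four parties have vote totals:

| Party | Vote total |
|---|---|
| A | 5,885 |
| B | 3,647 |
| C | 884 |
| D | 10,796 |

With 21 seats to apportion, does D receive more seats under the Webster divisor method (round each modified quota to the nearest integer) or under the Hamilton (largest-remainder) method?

Webster: A 6, B 4, C 1, D 10.
Hamilton: A 6, B 3, C 1, D 11.
D gets 10 under Webster and 11 under Hamilton.

Hamilton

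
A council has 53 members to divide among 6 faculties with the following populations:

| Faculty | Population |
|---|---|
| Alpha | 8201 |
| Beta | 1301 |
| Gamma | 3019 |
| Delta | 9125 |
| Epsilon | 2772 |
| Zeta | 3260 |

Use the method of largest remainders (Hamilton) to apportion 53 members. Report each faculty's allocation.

Alpha 16, Beta 3, Gamma 6, Delta 17, Epsilon 5, Zeta 6

Standard divisor: 27678 ÷ 53 ≈ 522.226.
Standard quotas: Alpha 15.7039, Beta 2.4913, Gamma 5.7810, Delta 17.4733, Epsilon 5.3080, Zeta 6.2425.
Lower quotas: Alpha 15, Beta 2, Gamma 5, Delta 17, Epsilon 5, Zeta 6 (sum 50, leaving 3 seats).
Remainders in descending order: Gamma 0.7810, Alpha 0.7039, Beta 0.4913, Delta 0.4733, Epsilon 0.3080, Zeta 0.2425.
The surplus seats go to Gamma, Alpha, Beta.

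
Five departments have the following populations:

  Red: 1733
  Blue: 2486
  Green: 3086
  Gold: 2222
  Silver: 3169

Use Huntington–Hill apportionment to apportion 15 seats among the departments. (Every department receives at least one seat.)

With divisor 899: modified quotas Red 1.928, Blue 2.765, Green 3.433, Gold 2.472, Silver 3.525.
Geometric-mean thresholds: Red √(1·2)=1.414, Blue √(2·3)=2.449, Green √(3·4)=3.464, Gold √(2·3)=2.449, Silver √(3·4)=3.464.
Each quota rounded against its threshold gives Red 2, Blue 3, Green 3, Gold 3, Silver 4 (total 15).

Red 2, Blue 3, Green 3, Gold 3, Silver 4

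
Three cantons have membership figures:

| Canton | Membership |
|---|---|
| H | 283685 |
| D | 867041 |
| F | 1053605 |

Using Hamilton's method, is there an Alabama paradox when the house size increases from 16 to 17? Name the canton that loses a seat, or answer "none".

At 16 seats: H 2, D 6, F 8.
At 17 seats: H 2, D 7, F 8.
No canton's allocation decreased.

none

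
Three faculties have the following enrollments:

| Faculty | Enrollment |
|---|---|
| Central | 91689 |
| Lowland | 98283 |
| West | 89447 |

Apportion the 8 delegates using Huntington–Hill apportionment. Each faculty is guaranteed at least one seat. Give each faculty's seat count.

With divisor 36974: modified quotas Central 2.480, Lowland 2.658, West 2.419.
Geometric-mean thresholds: Central √(2·3)=2.449, Lowland √(2·3)=2.449, West √(2·3)=2.449.
Each quota rounded against its threshold gives Central 3, Lowland 3, West 2 (total 8).

Central=3, Lowland=3, West=2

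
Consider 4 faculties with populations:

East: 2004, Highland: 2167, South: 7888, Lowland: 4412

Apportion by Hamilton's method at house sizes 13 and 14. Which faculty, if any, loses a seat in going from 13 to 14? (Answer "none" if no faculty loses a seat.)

East

At 13 seats: East 2, Highland 2, South 6, Lowland 3.
At 14 seats: East 1, Highland 2, South 7, Lowland 4.
East drops from 2 to 1.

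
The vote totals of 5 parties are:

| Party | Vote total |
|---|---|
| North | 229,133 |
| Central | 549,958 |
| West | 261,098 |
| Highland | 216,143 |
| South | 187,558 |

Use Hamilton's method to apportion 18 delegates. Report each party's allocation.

North 3; Central 7; West 3; Highland 3; South 2

Standard divisor: 1443890 ÷ 18 ≈ 80216.111.
Standard quotas: North 2.8564, Central 6.8560, West 3.2549, Highland 2.6945, South 2.3382.
Lower quotas: North 2, Central 6, West 3, Highland 2, South 2 (sum 15, leaving 3 seats).
Remainders in descending order: North 0.8564, Central 0.8560, Highland 0.6945, South 0.3382, West 0.2549.
Largest remainders: North, Central, Highland receive the extra seats.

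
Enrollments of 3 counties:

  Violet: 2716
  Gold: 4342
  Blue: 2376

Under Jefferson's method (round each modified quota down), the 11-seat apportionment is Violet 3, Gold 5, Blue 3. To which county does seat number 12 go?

Gold

Priority for the next seat is population ÷ (current seats + 1).
Priorities: Violet 679.000, Gold 723.667, Blue 594.000.
Highest priority: Gold.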